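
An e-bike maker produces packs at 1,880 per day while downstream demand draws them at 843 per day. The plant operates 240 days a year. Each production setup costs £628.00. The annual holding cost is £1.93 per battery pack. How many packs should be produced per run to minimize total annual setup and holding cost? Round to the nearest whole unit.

Annual demand D = 843 × 240 = 202,320.
Production build-up factor (1 − d/p) = 1 − 843/1,880 = 0.5516.
Q* = √(2DS / (H(1 − d/p))) = √(2 × 202,320 × 628 / (1.93 × 0.5516)).
= √(254,113,920 / 1.0646) ≈ 15449.880.

Q* ≈ 15,450 packs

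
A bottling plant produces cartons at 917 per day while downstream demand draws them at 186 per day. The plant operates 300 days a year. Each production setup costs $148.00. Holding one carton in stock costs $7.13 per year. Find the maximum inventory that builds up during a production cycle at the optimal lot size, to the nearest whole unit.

I_max ≈ 1,359 cartons

Annual demand D = 186 × 300 = 55,800.
Production build-up factor (1 − d/p) = 1 − 186/917 = 0.7972.
Q* = √(2DS / (H(1 − d/p))) = √(2 × 55,800 × 148 / (7.13 × 0.7972)).
= √(16,516,800 / 5.6838) ≈ 1704.685.
Maximum inventory = Q*(1 − d/p) = 1704.685 × 0.7972 ≈ 1358.915.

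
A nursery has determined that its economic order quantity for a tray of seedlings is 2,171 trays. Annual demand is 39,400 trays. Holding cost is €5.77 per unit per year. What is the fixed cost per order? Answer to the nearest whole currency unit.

S ≈ €345

Invert the EOQ relation Q*² = 2DS/H.
From Q* = √(2DS/H): S = Q*²H / (2D) = 2,171² × 5.77 / (2 × 39,400) = 345.1193.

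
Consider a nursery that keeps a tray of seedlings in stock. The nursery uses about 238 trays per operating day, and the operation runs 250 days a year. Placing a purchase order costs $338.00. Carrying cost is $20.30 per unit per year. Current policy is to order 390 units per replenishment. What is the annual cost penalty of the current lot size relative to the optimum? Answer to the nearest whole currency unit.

Extra cost ≈ $26,951 per year

Annual demand D = 238 × 250 = 59,500.
EOQ = √(2DS/H) = √(2 × 59,500 × 338 / 20.3) ≈ 1407.61.
Cost at Q* = (D/Q*)S + (Q*/2)H = √(2DSH) ≈ $28,574.58.
Cost at Q = 390: (59,500/390)×338 + (390/2)×20.3 = $51,566.67 + $3,958.50 = $55,525.17.
Excess = $55,525.17 − $28,574.58 = $26,950.59.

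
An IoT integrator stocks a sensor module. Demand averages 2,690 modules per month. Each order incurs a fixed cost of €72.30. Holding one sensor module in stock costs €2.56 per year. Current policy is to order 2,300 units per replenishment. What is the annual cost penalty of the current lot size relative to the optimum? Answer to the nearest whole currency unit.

Extra cost ≈ €502 per year

Annual demand D = 2,690 × 12 = 32,280.
EOQ = √(2DS/H) = √(2 × 32,280 × 72.3 / 2.56) ≈ 1350.30.
Cost at Q* = (D/Q*)S + (Q*/2)H = √(2DSH) ≈ €3,456.77.
Cost at Q = 2,300: (32,280/2,300)×72.3 + (2,300/2)×2.56 = €1,014.71 + €2,944.00 = €3,958.71.
Excess = €3,958.71 − €3,456.77 = €501.94.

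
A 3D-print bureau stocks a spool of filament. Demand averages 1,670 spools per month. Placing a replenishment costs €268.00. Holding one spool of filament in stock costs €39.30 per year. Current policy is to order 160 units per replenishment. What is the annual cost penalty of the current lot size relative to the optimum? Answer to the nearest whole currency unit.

Annual demand D = 1,670 × 12 = 20,040.
EOQ = √(2DS/H) = √(2 × 20,040 × 268 / 39.3) ≈ 522.80.
Cost at Q* = (D/Q*)S + (Q*/2)H = √(2DSH) ≈ €20,546.01.
Cost at Q = 160: (20,040/160)×268 + (160/2)×39.3 = €33,567.00 + €3,144.00 = €36,711.00.
Excess = €36,711.00 − €20,546.01 = €16,164.99.

Extra cost ≈ €16,165 per year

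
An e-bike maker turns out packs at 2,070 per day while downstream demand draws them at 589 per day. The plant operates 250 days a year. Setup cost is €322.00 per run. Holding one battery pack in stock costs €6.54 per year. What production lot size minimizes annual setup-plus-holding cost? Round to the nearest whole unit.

Q* ≈ 4,502 packs

Annual demand D = 589 × 250 = 147,250.
Production build-up factor (1 − d/p) = 1 − 589/2,070 = 0.7155.
Q* = √(2DS / (H(1 − d/p))) = √(2 × 147,250 × 322 / (6.54 × 0.7155)).
= √(94,829,000 / 4.6791) ≈ 4501.833.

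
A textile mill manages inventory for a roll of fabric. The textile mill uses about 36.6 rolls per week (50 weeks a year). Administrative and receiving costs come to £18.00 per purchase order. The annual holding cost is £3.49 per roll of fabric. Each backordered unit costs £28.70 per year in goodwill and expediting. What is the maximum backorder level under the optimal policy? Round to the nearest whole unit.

Annual demand D = 36.6 × 50 = 1,830.
With planned backorders, Q* = √(2DS/H) · √((H+B)/B).
√(2DS/H) = √(2 × 1,830 × 18 / 3.49) = 137.393.
√((H+B)/B) = √((3.49+28.7)/28.7) = 1.0591.
Q* ≈ 145.507.
S* = Q* · H/(H+B) = 145.507 × 3.49/32.19 ≈ 15.776.

S* ≈ 16 rolls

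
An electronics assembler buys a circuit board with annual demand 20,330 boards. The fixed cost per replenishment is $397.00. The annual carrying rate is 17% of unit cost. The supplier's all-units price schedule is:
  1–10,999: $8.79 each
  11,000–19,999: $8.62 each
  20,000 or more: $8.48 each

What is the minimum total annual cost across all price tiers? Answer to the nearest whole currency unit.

TC* ≈ $183,612

Holding cost per unit per year at price C is H = 0.17·C.
For each price level, check whether its EOQ is feasible; otherwise the best quantity at that price is the breakpoint.
EOQ at $8.79 = 3286.7 (feasible in tier 1): TC = 20,330×$8.79 + (20,330/3286.7)×397 + (3286.7/2)×0.17×$8.79 = $183,612.02.
EOQ at $8.62 = 3319.0 < 11000, so use break Q=11000: TC = 20,330×$8.62 + (20,330/11000.0)×397 + (11000.0/2)×0.17×$8.62 = $184,038.03.
EOQ at $8.48 = 3346.2 < 20000, so use break Q=20000: TC = 20,330×$8.48 + (20,330/20000.0)×397 + (20000.0/2)×0.17×$8.48 = $187,217.95.
Lowest total cost among the candidates is at Q = 3286.7.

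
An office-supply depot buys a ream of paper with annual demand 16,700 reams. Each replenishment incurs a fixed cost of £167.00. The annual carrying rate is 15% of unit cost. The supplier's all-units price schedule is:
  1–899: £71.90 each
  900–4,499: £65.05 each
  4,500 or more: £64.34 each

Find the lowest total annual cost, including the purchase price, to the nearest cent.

TC* ≈ £1,093,824.65

Holding cost per unit per year at price C is H = 0.15·C.
For each price level, check whether its EOQ is feasible; otherwise the best quantity at that price is the breakpoint.
EOQ at £71.90 = 719.2 (feasible in tier 1): TC = 16,700×£71.90 + (16,700/719.2)×167 + (719.2/2)×0.15×£71.90 = £1,208,486.07.
EOQ at £65.05 = 756.1 < 900, so use break Q=900: TC = 16,700×£65.05 + (16,700/900.0)×167 + (900.0/2)×0.15×£65.05 = £1,093,824.65.
EOQ at £64.34 = 760.2 < 4500, so use break Q=4500: TC = 16,700×£64.34 + (16,700/4500.0)×167 + (4500.0/2)×0.15×£64.34 = £1,096,812.51.
Lowest total cost among the candidates is at Q = 900.0.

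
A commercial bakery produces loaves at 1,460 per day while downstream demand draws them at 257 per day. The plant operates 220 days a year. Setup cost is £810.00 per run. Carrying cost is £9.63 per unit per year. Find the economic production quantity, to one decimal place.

Q* ≈ 3,397.6 loaves

Annual demand D = 257 × 220 = 56,540.
Production build-up factor (1 − d/p) = 1 − 257/1,460 = 0.8240.
Q* = √(2DS / (H(1 − d/p))) = √(2 × 56,540 × 810 / (9.63 × 0.8240)).
= √(91,594,800 / 7.9349) ≈ 3397.550.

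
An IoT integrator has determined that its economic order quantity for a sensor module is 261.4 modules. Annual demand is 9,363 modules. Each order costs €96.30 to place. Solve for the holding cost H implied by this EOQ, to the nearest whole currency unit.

H ≈ €26

Invert the EOQ relation Q*² = 2DS/H.
From Q* = √(2DS/H): H = 2DS / Q*² = 2 × 9,363 × 96.3 / 261.4² = 26.3913.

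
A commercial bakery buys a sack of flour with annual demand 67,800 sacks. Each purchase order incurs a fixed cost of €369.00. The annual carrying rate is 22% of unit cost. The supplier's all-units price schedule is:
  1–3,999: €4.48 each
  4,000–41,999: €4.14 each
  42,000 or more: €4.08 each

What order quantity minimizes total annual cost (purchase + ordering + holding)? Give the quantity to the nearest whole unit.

Holding cost per unit per year at price C is H = 0.22·C.
For each price level, check whether its EOQ is feasible; otherwise the best quantity at that price is the breakpoint.
Tier 1 (€4.48): EOQ = 7125.1 exceeds tier's upper bound 3999, so this tier is dominated.
EOQ at €4.14 = 7411.9 (feasible in tier 2): TC = 67,800×€4.14 + (67,800/7411.9)×369 + (7411.9/2)×0.22×€4.14 = €287,442.79.
EOQ at €4.08 = 7466.2 < 42000, so use break Q=42000: TC = 67,800×€4.08 + (67,800/42000.0)×369 + (42000.0/2)×0.22×€4.08 = €296,069.27.
Lowest total cost is €287,442.79 at Q = 7411.9.

Q* ≈ 7,412 sacks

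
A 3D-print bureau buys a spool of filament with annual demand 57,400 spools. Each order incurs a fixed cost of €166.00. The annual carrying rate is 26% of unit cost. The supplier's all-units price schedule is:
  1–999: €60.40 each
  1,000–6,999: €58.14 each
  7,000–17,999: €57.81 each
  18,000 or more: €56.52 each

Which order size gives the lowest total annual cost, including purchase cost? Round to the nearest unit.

Q* ≈ 1,123 spools

Holding cost per unit per year at price C is H = 0.26·C.
For each price level, check whether its EOQ is feasible; otherwise the best quantity at that price is the breakpoint.
Tier 1 (€60.40): EOQ = 1101.6 exceeds tier's upper bound 999, so this tier is dominated.
EOQ at €58.14 = 1122.8 (feasible in tier 2): TC = 57,400×€58.14 + (57,400/1122.8)×166 + (1122.8/2)×0.26×€58.14 = €3,354,208.63.
EOQ at €57.81 = 1126.0 < 7000, so use break Q=7000: TC = 57,400×€57.81 + (57,400/7000.0)×166 + (7000.0/2)×0.26×€57.81 = €3,372,262.30.
EOQ at €56.52 = 1138.8 < 18000, so use break Q=18000: TC = 57,400×€56.52 + (57,400/18000.0)×166 + (18000.0/2)×0.26×€56.52 = €3,377,034.16.
Lowest total cost is €3,354,208.63 at Q = 1122.8.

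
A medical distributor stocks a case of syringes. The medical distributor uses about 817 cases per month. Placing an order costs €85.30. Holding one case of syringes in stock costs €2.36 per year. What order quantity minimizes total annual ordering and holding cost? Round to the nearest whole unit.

Annual demand D = 817 × 12 = 9,804.
EOQ = √(2DS / H) = √(2 × 9,804 × 85.3 / 2.36).
= √(1,672,562.4 / 2.36) = √708,712.8814 ≈ 841.851.

Q* ≈ 842 cases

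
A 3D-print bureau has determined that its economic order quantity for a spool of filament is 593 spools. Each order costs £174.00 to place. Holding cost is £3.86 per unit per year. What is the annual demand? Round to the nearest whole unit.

D ≈ 3,900 spools per year

Squaring Q* = √(2DS/H) gives Q*² = 2DS/H.
From Q* = √(2DS/H): D = Q*²H / (2S) = 593² × 3.86 / (2 × 174) = 3900.475.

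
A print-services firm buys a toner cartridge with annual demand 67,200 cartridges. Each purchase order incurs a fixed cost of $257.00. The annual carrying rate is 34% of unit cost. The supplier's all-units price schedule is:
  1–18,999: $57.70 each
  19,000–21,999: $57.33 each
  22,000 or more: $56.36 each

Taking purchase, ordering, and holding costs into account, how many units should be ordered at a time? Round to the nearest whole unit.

Q* ≈ 1,327 cartridges

Holding cost per unit per year at price C is H = 0.34·C.
Candidates are each tier's EOQ (if it falls in that tier) and each price-break quantity.
EOQ at $57.70 = 1326.9 (feasible in tier 1): TC = 67,200×$57.70 + (67,200/1326.9)×257 + (1326.9/2)×0.34×$57.70 = $3,903,471.16.
EOQ at $57.33 = 1331.2 < 19000, so use break Q=19000: TC = 67,200×$57.33 + (67,200/19000.0)×257 + (19000.0/2)×0.34×$57.33 = $4,038,660.87.
EOQ at $56.36 = 1342.6 < 22000, so use break Q=22000: TC = 67,200×$56.36 + (67,200/22000.0)×257 + (22000.0/2)×0.34×$56.36 = $3,998,963.42.
Lowest total cost is $3,903,471.16 at Q = 1326.9.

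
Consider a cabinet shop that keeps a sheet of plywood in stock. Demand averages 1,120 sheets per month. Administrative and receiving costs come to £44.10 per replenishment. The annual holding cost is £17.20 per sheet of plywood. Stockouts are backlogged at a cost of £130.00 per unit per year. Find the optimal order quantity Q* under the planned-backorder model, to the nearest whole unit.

Q* ≈ 279 sheets

Annual demand D = 1,120 × 12 = 13,440.
With planned backorders, Q* = √(2DS/H) · √((H+B)/B).
√(2DS/H) = √(2 × 13,440 × 44.1 / 17.2) = 262.524.
√((H+B)/B) = √((17.2+130)/130) = 1.0641.
Q* ≈ 279.352.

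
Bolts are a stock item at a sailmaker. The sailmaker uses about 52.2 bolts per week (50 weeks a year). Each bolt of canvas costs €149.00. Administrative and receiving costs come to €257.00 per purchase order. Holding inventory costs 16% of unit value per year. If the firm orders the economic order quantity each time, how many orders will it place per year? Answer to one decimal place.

Annual demand D = 52.2 × 50 = 2,610.
Holding cost H = 0.16 × €149.00 = €23.8400 per unit per year.
The optimal lot size = √(2DS/H) = √(2 × 2,610 × 257 / 23.84) ≈ 237.22.
Orders per year = D / Q* = 2,610 / 237.22 ≈ 11.003.

N ≈ 11.0 orders per year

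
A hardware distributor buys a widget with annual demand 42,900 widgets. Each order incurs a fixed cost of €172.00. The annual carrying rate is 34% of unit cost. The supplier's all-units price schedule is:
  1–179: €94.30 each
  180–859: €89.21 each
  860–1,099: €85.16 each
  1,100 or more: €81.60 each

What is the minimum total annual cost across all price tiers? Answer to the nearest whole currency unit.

TC* ≈ €3,522,607

Holding cost per unit per year at price C is H = 0.34·C.
For each price level, check whether its EOQ is feasible; otherwise the best quantity at that price is the breakpoint.
Tier 1 (€94.30): EOQ = 678.4 exceeds tier's upper bound 179, so this tier is dominated.
EOQ at €89.21 = 697.5 (feasible in tier 2): TC = 42,900×€89.21 + (42,900/697.5)×172 + (697.5/2)×0.34×€89.21 = €3,848,266.00.
EOQ at €85.16 = 713.9 < 860, so use break Q=860: TC = 42,900×€85.16 + (42,900/860.0)×172 + (860.0/2)×0.34×€85.16 = €3,674,394.39.
EOQ at €81.60 = 729.3 < 1100, so use break Q=1100: TC = 42,900×€81.60 + (42,900/1100.0)×172 + (1100.0/2)×0.34×€81.60 = €3,522,607.20.
Lowest total cost among the candidates is at Q = 1100.0.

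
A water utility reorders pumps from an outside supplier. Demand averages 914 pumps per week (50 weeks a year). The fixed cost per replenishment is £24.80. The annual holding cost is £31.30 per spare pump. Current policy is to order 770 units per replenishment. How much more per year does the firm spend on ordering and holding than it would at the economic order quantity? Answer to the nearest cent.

Annual demand D = 914 × 50 = 45,700.
EOQ = √(2DS/H) = √(2 × 45,700 × 24.8 / 31.3) ≈ 269.11.
Cost at Q* = (D/Q*)S + (Q*/2)H = √(2DSH) ≈ £8,423.08.
Cost at Q = 770: (45,700/770)×24.8 + (770/2)×31.3 = £1,471.90 + £12,050.50 = £13,522.40.
Excess = £13,522.40 − £8,423.08 = £5,099.31.

Extra cost ≈ £5,099.31 per year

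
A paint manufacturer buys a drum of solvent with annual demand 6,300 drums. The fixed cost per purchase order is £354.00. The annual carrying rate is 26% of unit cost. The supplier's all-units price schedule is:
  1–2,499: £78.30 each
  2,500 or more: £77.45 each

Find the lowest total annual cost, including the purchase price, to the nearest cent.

Holding cost per unit per year at price C is H = 0.26·C.
Candidates are each tier's EOQ (if it falls in that tier) and each price-break quantity.
EOQ at £78.30 = 468.1 (feasible in tier 1): TC = 6,300×£78.30 + (6,300/468.1)×354 + (468.1/2)×0.26×£78.30 = £502,819.16.
EOQ at £77.45 = 470.6 < 2500, so use break Q=2500: TC = 6,300×£77.45 + (6,300/2500.0)×354 + (2500.0/2)×0.26×£77.45 = £513,998.33.
Lowest total cost among the candidates is at Q = 468.1.

TC* ≈ £502,819.16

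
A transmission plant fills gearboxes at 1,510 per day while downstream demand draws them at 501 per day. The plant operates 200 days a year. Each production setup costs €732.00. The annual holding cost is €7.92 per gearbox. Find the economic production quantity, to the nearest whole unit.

Annual demand D = 501 × 200 = 100,200.
Production build-up factor (1 − d/p) = 1 − 501/1,510 = 0.6682.
Q* = √(2DS / (H(1 − d/p))) = √(2 × 100,200 × 732 / (7.92 × 0.6682)).
= √(146,692,800 / 5.2922) ≈ 5264.834.

Q* ≈ 5,265 gearboxes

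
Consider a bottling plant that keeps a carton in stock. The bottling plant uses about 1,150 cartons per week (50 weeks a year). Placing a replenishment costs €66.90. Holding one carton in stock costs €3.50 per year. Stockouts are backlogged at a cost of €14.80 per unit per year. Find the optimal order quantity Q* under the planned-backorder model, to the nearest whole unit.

Q* ≈ 1,649 cartons

Annual demand D = 1,150 × 50 = 57,500.
With planned backorders, Q* = √(2DS/H) · √((H+B)/B).
√(2DS/H) = √(2 × 57,500 × 66.9 / 3.5) = 1482.614.
√((H+B)/B) = √((3.5+14.8)/14.8) = 1.1120.
Q* ≈ 1648.628.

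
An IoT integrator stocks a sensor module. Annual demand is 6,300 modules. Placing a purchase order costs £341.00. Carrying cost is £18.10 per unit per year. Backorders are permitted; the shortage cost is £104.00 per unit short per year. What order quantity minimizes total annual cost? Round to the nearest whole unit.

With planned backorders, Q* = √(2DS/H) · √((H+B)/B).
√(2DS/H) = √(2 × 6,300 × 341 / 18.1) = 487.218.
√((H+B)/B) = √((18.1+104)/104) = 1.0835.
Q* ≈ 527.915.

Q* ≈ 528 modules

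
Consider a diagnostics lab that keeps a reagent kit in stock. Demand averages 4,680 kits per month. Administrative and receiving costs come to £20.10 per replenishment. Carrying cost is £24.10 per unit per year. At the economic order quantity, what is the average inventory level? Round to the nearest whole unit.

Annual demand D = 4,680 × 12 = 56,160.
EOQ = √(2DS/H) = √(2 × 56,160 × 20.1 / 24.1) ≈ 306.07.
Average inventory = Q*/2 ≈ 306.07 / 2 = 153.034.

Average inventory ≈ 153 kits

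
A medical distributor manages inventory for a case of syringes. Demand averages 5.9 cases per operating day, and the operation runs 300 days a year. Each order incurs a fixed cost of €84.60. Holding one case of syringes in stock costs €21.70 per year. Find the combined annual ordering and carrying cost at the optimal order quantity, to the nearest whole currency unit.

Annual demand D = 5.9 × 300 = 1,770.
EOQ = √(2DS/H) = √(2 × 1,770 × 84.6 / 21.7) ≈ 117.48.
At the optimum the two cost components are equal, so total cost = 2·(Q*/2)H = Q*·H.
Minimum total = √(2DSH) = √(2 × 1,770 × 84.6 × 21.7) ≈ 2549.275.

TC* ≈ €2,549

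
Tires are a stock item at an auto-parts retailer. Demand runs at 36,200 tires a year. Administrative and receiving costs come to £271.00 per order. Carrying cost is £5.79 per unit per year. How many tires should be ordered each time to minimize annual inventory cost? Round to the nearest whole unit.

EOQ = √(2DS / H) = √(2 × 36,200 × 271 / 5.79).
= √(19,620,400 / 5.79) = √3,388,670.1209 ≈ 1840.834.

Q* ≈ 1,841 tires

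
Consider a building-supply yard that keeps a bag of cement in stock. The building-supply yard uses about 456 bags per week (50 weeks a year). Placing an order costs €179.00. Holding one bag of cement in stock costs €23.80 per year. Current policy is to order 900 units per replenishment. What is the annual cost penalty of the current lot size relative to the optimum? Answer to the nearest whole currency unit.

Extra cost ≈ €1,307 per year

Annual demand D = 456 × 50 = 22,800.
EOQ = √(2DS/H) = √(2 × 22,800 × 179 / 23.8) ≈ 585.63.
Cost at Q* = (D/Q*)S + (Q*/2)H = √(2DSH) ≈ €13,937.90.
Cost at Q = 900: (22,800/900)×179 + (900/2)×23.8 = €4,534.67 + €10,710.00 = €15,244.67.
Excess = €15,244.67 − €13,937.90 = €1,306.76.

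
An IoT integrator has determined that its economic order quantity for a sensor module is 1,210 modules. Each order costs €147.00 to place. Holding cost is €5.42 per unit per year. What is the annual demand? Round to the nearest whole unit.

D ≈ 26,991 modules per year

The basic EOQ model gives Q* = √(2DS/H); rearrange for the unknown.
From Q* = √(2DS/H): D = Q*²H / (2S) = 1,210² × 5.42 / (2 × 147) = 26991.231.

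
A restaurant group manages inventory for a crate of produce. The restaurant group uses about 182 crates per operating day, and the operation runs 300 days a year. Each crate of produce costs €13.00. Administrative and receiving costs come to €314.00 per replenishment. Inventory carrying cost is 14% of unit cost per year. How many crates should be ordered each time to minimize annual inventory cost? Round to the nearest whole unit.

Annual demand D = 182 × 300 = 54,600.
Holding cost H = 0.14 × €13.00 = €1.8200 per unit per year.
EOQ = √(2DS / H) = √(2 × 54,600 × 314 / 1.82).
= √(34,288,800 / 1.82) = √18,840,000 ≈ 4340.507.

Q* ≈ 4,341 crates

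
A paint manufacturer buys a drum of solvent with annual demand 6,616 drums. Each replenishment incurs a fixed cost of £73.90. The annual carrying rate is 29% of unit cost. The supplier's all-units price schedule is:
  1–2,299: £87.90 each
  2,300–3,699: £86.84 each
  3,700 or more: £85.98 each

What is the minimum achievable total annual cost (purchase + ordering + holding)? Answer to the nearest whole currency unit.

TC* ≈ £586,539

Holding cost per unit per year at price C is H = 0.29·C.
For each price level, check whether its EOQ is feasible; otherwise the best quantity at that price is the breakpoint.
EOQ at £87.90 = 195.9 (feasible in tier 1): TC = 6,616×£87.90 + (6,616/195.9)×73.9 + (195.9/2)×0.29×£87.90 = £586,539.02.
EOQ at £86.84 = 197.0 < 2300, so use break Q=2300: TC = 6,616×£86.84 + (6,616/2300.0)×73.9 + (2300.0/2)×0.29×£86.84 = £603,707.15.
EOQ at £85.98 = 198.0 < 3700, so use break Q=3700: TC = 6,616×£85.98 + (6,616/3700.0)×73.9 + (3700.0/2)×0.29×£85.98 = £615,104.09.
Lowest total cost among the candidates is at Q = 195.9.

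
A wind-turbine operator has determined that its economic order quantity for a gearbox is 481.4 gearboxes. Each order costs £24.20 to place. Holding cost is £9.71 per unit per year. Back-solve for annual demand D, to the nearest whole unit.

The basic EOQ model gives Q* = √(2DS/H); rearrange for the unknown.
From Q* = √(2DS/H): D = Q*²H / (2S) = 481.4² × 9.71 / (2 × 24.2) = 46492.836.

D ≈ 46,493 gearboxes per year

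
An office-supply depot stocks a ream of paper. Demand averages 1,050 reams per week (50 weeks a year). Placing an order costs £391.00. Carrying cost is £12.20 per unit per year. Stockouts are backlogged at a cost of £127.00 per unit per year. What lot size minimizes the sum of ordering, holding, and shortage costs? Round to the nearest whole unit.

Q* ≈ 1,921 reams

Annual demand D = 1,050 × 50 = 52,500.
With planned backorders, Q* = √(2DS/H) · √((H+B)/B).
√(2DS/H) = √(2 × 52,500 × 391 / 12.2) = 1834.438.
√((H+B)/B) = √((12.2+127)/127) = 1.0469.
Q* ≈ 1920.529.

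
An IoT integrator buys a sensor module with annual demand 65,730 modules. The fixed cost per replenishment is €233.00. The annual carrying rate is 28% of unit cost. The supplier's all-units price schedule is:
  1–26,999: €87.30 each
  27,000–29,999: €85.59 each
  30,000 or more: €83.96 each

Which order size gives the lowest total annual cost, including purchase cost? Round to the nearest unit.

Q* ≈ 1,119 modules

Holding cost per unit per year at price C is H = 0.28·C.
Candidates are each tier's EOQ (if it falls in that tier) and each price-break quantity.
EOQ at €87.30 = 1119.4 (feasible in tier 1): TC = 65,730×€87.30 + (65,730/1119.4)×233 + (1119.4/2)×0.28×€87.30 = €5,765,591.82.
EOQ at €85.59 = 1130.5 < 27000, so use break Q=27000: TC = 65,730×€85.59 + (65,730/27000.0)×233 + (27000.0/2)×0.28×€85.59 = €5,949,928.13.
EOQ at €83.96 = 1141.5 < 30000, so use break Q=30000: TC = 65,730×€83.96 + (65,730/30000.0)×233 + (30000.0/2)×0.28×€83.96 = €5,871,833.30.
Lowest total cost is €5,765,591.82 at Q = 1119.4.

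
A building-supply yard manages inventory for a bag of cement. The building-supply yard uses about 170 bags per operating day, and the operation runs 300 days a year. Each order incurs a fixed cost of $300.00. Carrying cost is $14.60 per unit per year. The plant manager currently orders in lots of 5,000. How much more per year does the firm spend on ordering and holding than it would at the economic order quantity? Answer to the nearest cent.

Extra cost ≈ $18,423.30 per year

Annual demand D = 170 × 300 = 51,000.
EOQ = √(2DS/H) = √(2 × 51,000 × 300 / 14.6) ≈ 1447.72.
Cost at Q* = (D/Q*)S + (Q*/2)H = √(2DSH) ≈ $21,136.70.
Cost at Q = 5,000: (51,000/5,000)×300 + (5,000/2)×14.6 = $3,060.00 + $36,500.00 = $39,560.00.
Excess = $39,560.00 − $21,136.70 = $18,423.30.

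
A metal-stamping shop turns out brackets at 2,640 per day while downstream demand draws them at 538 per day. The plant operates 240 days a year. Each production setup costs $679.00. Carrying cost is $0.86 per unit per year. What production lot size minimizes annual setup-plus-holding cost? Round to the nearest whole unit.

Q* ≈ 16,002 brackets

Annual demand D = 538 × 240 = 129,120.
Production build-up factor (1 − d/p) = 1 − 538/2,640 = 0.7962.
Q* = √(2DS / (H(1 − d/p))) = √(2 × 129,120 × 679 / (0.86 × 0.7962)).
= √(175,344,960 / 0.6847) ≈ 16002.323.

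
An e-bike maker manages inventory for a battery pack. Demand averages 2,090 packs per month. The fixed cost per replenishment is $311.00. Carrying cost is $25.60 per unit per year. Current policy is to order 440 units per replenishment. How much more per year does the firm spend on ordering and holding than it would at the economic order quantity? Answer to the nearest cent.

Extra cost ≈ $3,375.16 per year

Annual demand D = 2,090 × 12 = 25,080.
EOQ = √(2DS/H) = √(2 × 25,080 × 311 / 25.6) ≈ 780.62.
Cost at Q* = (D/Q*)S + (Q*/2)H = √(2DSH) ≈ $19,983.84.
Cost at Q = 440: (25,080/440)×311 + (440/2)×25.6 = $17,727.00 + $5,632.00 = $23,359.00.
Excess = $23,359.00 − $19,983.84 = $3,375.16.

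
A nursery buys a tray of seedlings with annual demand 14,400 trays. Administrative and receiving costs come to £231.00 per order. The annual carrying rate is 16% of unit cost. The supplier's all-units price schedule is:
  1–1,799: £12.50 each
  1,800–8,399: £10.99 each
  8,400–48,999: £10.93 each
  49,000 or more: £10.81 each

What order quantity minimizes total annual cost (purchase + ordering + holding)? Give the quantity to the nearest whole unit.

Holding cost per unit per year at price C is H = 0.16·C.
For each price level, check whether its EOQ is feasible; otherwise the best quantity at that price is the breakpoint.
Tier 1 (£12.50): EOQ = 1823.8 exceeds tier's upper bound 1799, so this tier is dominated.
EOQ at £10.99 = 1945.1 (feasible in tier 2): TC = 14,400×£10.99 + (14,400/1945.1)×231 + (1945.1/2)×0.16×£10.99 = £161,676.28.
EOQ at £10.93 = 1950.4 < 8400, so use break Q=8400: TC = 14,400×£10.93 + (14,400/8400.0)×231 + (8400.0/2)×0.16×£10.93 = £165,132.96.
EOQ at £10.81 = 1961.2 < 49000, so use break Q=49000: TC = 14,400×£10.81 + (14,400/49000.0)×231 + (49000.0/2)×0.16×£10.81 = £198,107.09.
Lowest total cost is £161,676.28 at Q = 1945.1.

Q* ≈ 1,945 trays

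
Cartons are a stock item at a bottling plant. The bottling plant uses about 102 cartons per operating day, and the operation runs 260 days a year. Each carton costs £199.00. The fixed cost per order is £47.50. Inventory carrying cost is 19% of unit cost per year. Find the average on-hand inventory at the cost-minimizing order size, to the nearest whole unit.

Annual demand D = 102 × 260 = 26,520.
Holding cost H = 0.19 × £199.00 = £37.8100 per unit per year.
The optimal lot size = √(2DS/H) = √(2 × 26,520 × 47.5 / 37.81) ≈ 258.13.
Average inventory = Q*/2 ≈ 258.13 / 2 = 129.067.

Average inventory ≈ 129 cartons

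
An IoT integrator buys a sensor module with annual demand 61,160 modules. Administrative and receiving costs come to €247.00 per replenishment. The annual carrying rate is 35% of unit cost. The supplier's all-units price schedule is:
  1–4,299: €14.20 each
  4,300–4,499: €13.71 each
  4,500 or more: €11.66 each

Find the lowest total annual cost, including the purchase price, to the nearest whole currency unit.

TC* ≈ €725,665

Holding cost per unit per year at price C is H = 0.35·C.
For each price level, check whether its EOQ is feasible; otherwise the best quantity at that price is the breakpoint.
EOQ at €14.20 = 2465.6 (feasible in tier 1): TC = 61,160×€14.20 + (61,160/2465.6)×247 + (2465.6/2)×0.35×€14.20 = €880,725.93.
EOQ at €13.71 = 2509.3 < 4300, so use break Q=4300: TC = 61,160×€13.71 + (61,160/4300.0)×247 + (4300.0/2)×0.35×€13.71 = €852,333.52.
EOQ at €11.66 = 2720.9 < 4500, so use break Q=4500: TC = 61,160×€11.66 + (61,160/4500.0)×247 + (4500.0/2)×0.35×€11.66 = €725,664.85.
Lowest total cost among the candidates is at Q = 4500.0.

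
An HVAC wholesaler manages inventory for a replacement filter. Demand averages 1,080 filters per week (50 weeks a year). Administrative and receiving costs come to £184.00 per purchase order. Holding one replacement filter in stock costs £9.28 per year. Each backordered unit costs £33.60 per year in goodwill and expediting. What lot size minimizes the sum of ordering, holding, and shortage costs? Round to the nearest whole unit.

Q* ≈ 1,653 filters

Annual demand D = 1,080 × 50 = 54,000.
With planned backorders, Q* = √(2DS/H) · √((H+B)/B).
√(2DS/H) = √(2 × 54,000 × 184 / 9.28) = 1463.345.
√((H+B)/B) = √((9.28+33.6)/33.6) = 1.1297.
Q* ≈ 1653.121.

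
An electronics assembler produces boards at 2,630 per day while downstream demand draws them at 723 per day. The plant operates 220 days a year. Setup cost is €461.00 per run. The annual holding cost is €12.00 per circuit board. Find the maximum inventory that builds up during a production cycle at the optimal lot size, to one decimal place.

I_max ≈ 2,976.8 boards

Annual demand D = 723 × 220 = 159,060.
Production build-up factor (1 − d/p) = 1 − 723/2,630 = 0.7251.
Q* = √(2DS / (H(1 − d/p))) = √(2 × 159,060 × 461 / (12 × 0.7251)).
= √(146,653,320 / 8.7011) ≈ 4105.422.
Maximum inventory = Q*(1 − d/p) = 4105.422 × 0.7251 ≈ 2976.822.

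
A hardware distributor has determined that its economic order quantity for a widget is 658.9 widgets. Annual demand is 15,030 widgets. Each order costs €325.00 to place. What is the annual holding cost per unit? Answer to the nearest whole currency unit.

Invert the EOQ relation Q*² = 2DS/H.
From Q* = √(2DS/H): H = 2DS / Q*² = 2 × 15,030 × 325 / 658.9² = 22.5026.

H ≈ €23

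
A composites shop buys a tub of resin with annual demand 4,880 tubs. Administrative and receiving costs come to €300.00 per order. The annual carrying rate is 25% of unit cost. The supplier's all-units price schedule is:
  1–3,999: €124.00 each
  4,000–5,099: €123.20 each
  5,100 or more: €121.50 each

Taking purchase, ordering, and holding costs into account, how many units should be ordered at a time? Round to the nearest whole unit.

Q* ≈ 307 tubs

Holding cost per unit per year at price C is H = 0.25·C.
Evaluate total cost at each tier's feasible EOQ or, if the EOQ is below the tier, at the tier's minimum quantity.
EOQ at €124.00 = 307.3 (feasible in tier 1): TC = 4,880×€124.00 + (4,880/307.3)×300 + (307.3/2)×0.25×€124.00 = €614,647.22.
EOQ at €123.20 = 308.3 < 4000, so use break Q=4000: TC = 4,880×€123.20 + (4,880/4000.0)×300 + (4000.0/2)×0.25×€123.20 = €663,182.00.
EOQ at €121.50 = 310.5 < 5100, so use break Q=5100: TC = 4,880×€121.50 + (4,880/5100.0)×300 + (5100.0/2)×0.25×€121.50 = €670,663.31.
Lowest total cost is €614,647.22 at Q = 307.3.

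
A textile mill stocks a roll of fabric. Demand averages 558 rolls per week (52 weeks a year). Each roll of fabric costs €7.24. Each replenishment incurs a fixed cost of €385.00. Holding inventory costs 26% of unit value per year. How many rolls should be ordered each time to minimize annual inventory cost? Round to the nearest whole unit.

Q* ≈ 3,445 rolls

Annual demand D = 558 × 52 = 29,016.
Holding cost H = 0.26 × €7.24 = €1.8824 per unit per year.
EOQ = √(2DS / H) = √(2 × 29,016 × 385 / 1.8824).
= √(22,342,320 / 1.8824) = √11,869,060.7735 ≈ 3445.150.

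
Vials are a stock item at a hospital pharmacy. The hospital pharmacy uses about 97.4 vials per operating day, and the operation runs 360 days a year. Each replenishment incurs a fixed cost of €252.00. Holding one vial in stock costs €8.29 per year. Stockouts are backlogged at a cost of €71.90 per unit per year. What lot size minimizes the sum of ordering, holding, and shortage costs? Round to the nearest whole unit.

Q* ≈ 1,542 vials

Annual demand D = 97.4 × 360 = 35,064.
With planned backorders, Q* = √(2DS/H) · √((H+B)/B).
√(2DS/H) = √(2 × 35,064 × 252 / 8.29) = 1460.053.
√((H+B)/B) = √((8.29+71.9)/71.9) = 1.0561.
Q* ≈ 1541.929.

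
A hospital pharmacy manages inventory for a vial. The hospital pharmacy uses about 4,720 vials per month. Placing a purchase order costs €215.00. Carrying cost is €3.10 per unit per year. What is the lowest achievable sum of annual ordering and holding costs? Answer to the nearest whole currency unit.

Annual demand D = 4,720 × 12 = 56,640.
The optimal lot size = √(2DS/H) = √(2 × 56,640 × 215 / 3.1) ≈ 2802.95.
At Q*, ordering cost (D/Q*)S equals holding cost (Q*/2)H, each = √(DSH/2).
Minimum total = √(2DSH) = √(2 × 56,640 × 215 × 3.1) ≈ 8689.138.

TC* ≈ €8,689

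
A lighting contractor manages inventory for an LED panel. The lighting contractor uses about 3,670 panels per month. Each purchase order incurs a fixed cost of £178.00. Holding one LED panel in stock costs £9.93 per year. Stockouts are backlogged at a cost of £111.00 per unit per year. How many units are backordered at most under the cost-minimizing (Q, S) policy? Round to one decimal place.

Annual demand D = 3,670 × 12 = 44,040.
With planned backorders, Q* = √(2DS/H) · √((H+B)/B).
√(2DS/H) = √(2 × 44,040 × 178 / 9.93) = 1256.533.
√((H+B)/B) = √((9.93+111)/111) = 1.0438.
Q* ≈ 1311.534.
S* = Q* · H/(H+B) = 1311.534 × 9.93/120.93 ≈ 107.695.

S* ≈ 107.7 panels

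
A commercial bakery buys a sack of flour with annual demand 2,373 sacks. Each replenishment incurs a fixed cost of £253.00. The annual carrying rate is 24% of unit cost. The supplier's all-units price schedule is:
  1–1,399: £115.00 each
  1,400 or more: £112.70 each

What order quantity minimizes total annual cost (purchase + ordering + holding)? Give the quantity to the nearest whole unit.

Holding cost per unit per year at price C is H = 0.24·C.
Evaluate total cost at each tier's feasible EOQ or, if the EOQ is below the tier, at the tier's minimum quantity.
EOQ at £115.00 = 208.6 (feasible in tier 1): TC = 2,373×£115.00 + (2,373/208.6)×253 + (208.6/2)×0.24×£115.00 = £278,651.77.
EOQ at £112.70 = 210.7 < 1400, so use break Q=1400: TC = 2,373×£112.70 + (2,373/1400.0)×253 + (1400.0/2)×0.24×£112.70 = £286,799.54.
Lowest total cost is £278,651.77 at Q = 208.6.

Q* ≈ 209 sacks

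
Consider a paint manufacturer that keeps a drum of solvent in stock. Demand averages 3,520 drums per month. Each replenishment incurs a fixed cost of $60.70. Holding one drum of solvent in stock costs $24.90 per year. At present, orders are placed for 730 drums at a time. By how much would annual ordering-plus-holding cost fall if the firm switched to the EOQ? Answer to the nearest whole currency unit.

Annual demand D = 3,520 × 12 = 42,240.
EOQ = √(2DS/H) = √(2 × 42,240 × 60.7 / 24.9) ≈ 453.81.
Cost at Q* = (D/Q*)S + (Q*/2)H = √(2DSH) ≈ $11,299.81.
Cost at Q = 730: (42,240/730)×60.7 + (730/2)×24.9 = $3,512.28 + $9,088.50 = $12,600.78.
Excess = $12,600.78 − $11,299.81 = $1,300.98.

Extra cost ≈ $1,301 per year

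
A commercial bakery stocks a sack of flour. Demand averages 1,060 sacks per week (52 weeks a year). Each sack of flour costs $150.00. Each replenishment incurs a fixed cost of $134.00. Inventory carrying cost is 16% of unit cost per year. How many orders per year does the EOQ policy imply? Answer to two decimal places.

Annual demand D = 1,060 × 52 = 55,120.
Holding cost H = 0.16 × $150.00 = $24.0000 per unit per year.
The optimal lot size = √(2DS/H) = √(2 × 55,120 × 134 / 24) ≈ 784.54.
Orders per year = D / Q* = 55,120 / 784.54 ≈ 70.258.

N ≈ 70.26 orders per year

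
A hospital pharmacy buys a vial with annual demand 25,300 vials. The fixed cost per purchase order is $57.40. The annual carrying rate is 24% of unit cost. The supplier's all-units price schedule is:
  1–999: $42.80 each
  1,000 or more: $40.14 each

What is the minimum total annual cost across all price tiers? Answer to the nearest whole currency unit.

TC* ≈ $1,021,811

Holding cost per unit per year at price C is H = 0.24·C.
Candidates are each tier's EOQ (if it falls in that tier) and each price-break quantity.
EOQ at $42.80 = 531.7 (feasible in tier 1): TC = 25,300×$42.80 + (25,300/531.7)×57.4 + (531.7/2)×0.24×$42.80 = $1,088,302.09.
EOQ at $40.14 = 549.1 < 1000, so use break Q=1000: TC = 25,300×$40.14 + (25,300/1000.0)×57.4 + (1000.0/2)×0.24×$40.14 = $1,021,811.02.
Lowest total cost among the candidates is at Q = 1000.0.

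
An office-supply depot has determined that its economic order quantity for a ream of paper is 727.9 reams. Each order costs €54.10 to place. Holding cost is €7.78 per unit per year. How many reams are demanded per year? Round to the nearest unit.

The basic EOQ model gives Q* = √(2DS/H); rearrange for the unknown.
From Q* = √(2DS/H): D = Q*²H / (2S) = 727.9² × 7.78 / (2 × 54.1) = 38097.438.

D ≈ 38,097 reams per year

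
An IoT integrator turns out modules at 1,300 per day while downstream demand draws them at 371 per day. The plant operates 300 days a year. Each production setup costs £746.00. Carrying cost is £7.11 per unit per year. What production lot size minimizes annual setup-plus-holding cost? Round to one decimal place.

Q* ≈ 5,716.9 modules

Annual demand D = 371 × 300 = 111,300.
Production build-up factor (1 − d/p) = 1 − 371/1,300 = 0.7146.
Q* = √(2DS / (H(1 − d/p))) = √(2 × 111,300 × 746 / (7.11 × 0.7146)).
= √(166,059,600 / 5.0809) ≈ 5716.905.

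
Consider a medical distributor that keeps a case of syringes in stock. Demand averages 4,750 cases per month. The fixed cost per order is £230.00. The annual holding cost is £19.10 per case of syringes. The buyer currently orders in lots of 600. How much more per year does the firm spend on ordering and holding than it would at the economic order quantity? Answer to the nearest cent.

Annual demand D = 4,750 × 12 = 57,000.
EOQ = √(2DS/H) = √(2 × 57,000 × 230 / 19.1) ≈ 1171.65.
Cost at Q* = (D/Q*)S + (Q*/2)H = √(2DSH) ≈ £22,378.61.
Cost at Q = 600: (57,000/600)×230 + (600/2)×19.1 = £21,850.00 + £5,730.00 = £27,580.00.
Excess = £27,580.00 − £22,378.61 = £5,201.39.

Extra cost ≈ £5,201.39 per year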